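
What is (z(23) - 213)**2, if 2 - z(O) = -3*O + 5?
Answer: 21609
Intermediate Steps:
z(O) = -3 + 3*O (z(O) = 2 - (-3*O + 5) = 2 - (5 - 3*O) = 2 + (-5 + 3*O) = -3 + 3*O)
(z(23) - 213)**2 = ((-3 + 3*23) - 213)**2 = ((-3 + 69) - 213)**2 = (66 - 213)**2 = (-147)**2 = 21609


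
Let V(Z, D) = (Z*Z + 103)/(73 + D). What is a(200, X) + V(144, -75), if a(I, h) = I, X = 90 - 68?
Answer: -20439/2 ≈ -10220.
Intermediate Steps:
X = 22
V(Z, D) = (103 + Z²)/(73 + D) (V(Z, D) = (Z² + 103)/(73 + D) = (103 + Z²)/(73 + D))
a(200, X) + V(144, -75) = 200 + (103 + 144²)/(73 - 75) = 200 + (103 + 20736)/(-2) = 200 - ½*20839 = 200 - 20839/2 = -20439/2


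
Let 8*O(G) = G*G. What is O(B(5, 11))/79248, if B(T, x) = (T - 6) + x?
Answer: 25/158496 ≈ 0.00015773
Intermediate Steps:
B(T, x) = -6 + T + x (B(T, x) = (-6 + T) + x = -6 + T + x)
O(G) = G²/8 (O(G) = (G*G)/8 = G²/8)
O(B(5, 11))/79248 = ((-6 + 5 + 11)²/8)/79248 = ((⅛)*10²)*(1/79248) = ((⅛)*100)*(1/79248) = (25/2)*(1/79248) = 25/158496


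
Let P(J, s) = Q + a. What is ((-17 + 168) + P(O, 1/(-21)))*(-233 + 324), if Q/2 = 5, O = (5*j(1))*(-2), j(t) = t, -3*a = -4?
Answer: 44317/3 ≈ 14772.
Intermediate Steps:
a = 4/3 (a = -⅓*(-4) = 4/3 ≈ 1.3333)
O = -10 (O = (5*1)*(-2) = 5*(-2) = -10)
Q = 10 (Q = 2*5 = 10)
P(J, s) = 34/3 (P(J, s) = 10 + 4/3 = 34/3)
((-17 + 168) + P(O, 1/(-21)))*(-233 + 324) = ((-17 + 168) + 34/3)*(-233 + 324) = (151 + 34/3)*91 = (487/3)*91 = 44317/3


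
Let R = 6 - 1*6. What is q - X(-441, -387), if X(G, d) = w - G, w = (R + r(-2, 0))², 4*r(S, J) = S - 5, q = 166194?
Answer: 2651999/16 ≈ 1.6575e+5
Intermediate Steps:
R = 0 (R = 6 - 6 = 0)
r(S, J) = -5/4 + S/4 (r(S, J) = (S - 5)/4 = (-5 + S)/4 = -5/4 + S/4)
w = 49/16 (w = (0 + (-5/4 + (¼)*(-2)))² = (0 + (-5/4 - ½))² = (0 - 7/4)² = (-7/4)² = 49/16 ≈ 3.0625)
X(G, d) = 49/16 - G
q - X(-441, -387) = 166194 - (49/16 - 1*(-441)) = 166194 - (49/16 + 441) = 166194 - 1*7105/16 = 166194 - 7105/16 = 2651999/16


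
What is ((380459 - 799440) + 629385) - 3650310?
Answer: -3439906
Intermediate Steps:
((380459 - 799440) + 629385) - 3650310 = (-418981 + 629385) - 3650310 = 210404 - 3650310 = -3439906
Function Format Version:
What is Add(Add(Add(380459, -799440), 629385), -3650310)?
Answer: -3439906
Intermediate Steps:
Add(Add(Add(380459, -799440), 629385), -3650310) = Add(Add(-418981, 629385), -3650310) = Add(210404, -3650310) = -3439906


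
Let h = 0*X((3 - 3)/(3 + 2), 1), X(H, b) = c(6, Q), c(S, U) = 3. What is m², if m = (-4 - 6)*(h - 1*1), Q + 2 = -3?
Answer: 100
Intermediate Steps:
Q = -5 (Q = -2 - 3 = -5)
X(H, b) = 3
h = 0 (h = 0*3 = 0)
m = 10 (m = (-4 - 6)*(0 - 1*1) = -10*(0 - 1) = -10*(-1) = 10)
m² = 10² = 100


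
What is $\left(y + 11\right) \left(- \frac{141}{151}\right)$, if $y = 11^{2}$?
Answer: $- \frac{18612}{151} \approx -123.26$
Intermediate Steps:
$y = 121$
$\left(y + 11\right) \left(- \frac{141}{151}\right) = \left(121 + 11\right) \left(- \frac{141}{151}\right) = 132 \left(\left(-141\right) \frac{1}{151}\right) = 132 \left(- \frac{141}{151}\right) = - \frac{18612}{151}$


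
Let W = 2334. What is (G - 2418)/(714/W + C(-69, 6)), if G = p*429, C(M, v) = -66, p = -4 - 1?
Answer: 1775007/25555 ≈ 69.458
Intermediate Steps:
p = -5
G = -2145 (G = -5*429 = -2145)
(G - 2418)/(714/W + C(-69, 6)) = (-2145 - 2418)/(714/2334 - 66) = -4563/(714*(1/2334) - 66) = -4563/(119/389 - 66) = -4563/(-25555/389) = -4563*(-389/25555) = 1775007/25555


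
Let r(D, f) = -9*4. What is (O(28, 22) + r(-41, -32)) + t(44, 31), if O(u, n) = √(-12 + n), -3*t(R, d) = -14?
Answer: -94/3 + √10 ≈ -28.171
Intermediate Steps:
t(R, d) = 14/3 (t(R, d) = -⅓*(-14) = 14/3)
r(D, f) = -36
(O(28, 22) + r(-41, -32)) + t(44, 31) = (√(-12 + 22) - 36) + 14/3 = (√10 - 36) + 14/3 = (-36 + √10) + 14/3 = -94/3 + √10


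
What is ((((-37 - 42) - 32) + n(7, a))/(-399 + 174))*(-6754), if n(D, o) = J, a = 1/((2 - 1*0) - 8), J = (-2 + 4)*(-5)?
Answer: -817234/225 ≈ -3632.2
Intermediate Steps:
J = -10 (J = 2*(-5) = -10)
a = -1/6 (a = 1/((2 + 0) - 8) = 1/(2 - 8) = 1/(-6) = -1/6 ≈ -0.16667)
n(D, o) = -10
((((-37 - 42) - 32) + n(7, a))/(-399 + 174))*(-6754) = ((((-37 - 42) - 32) - 10)/(-399 + 174))*(-6754) = (((-79 - 32) - 10)/(-225))*(-6754) = ((-111 - 10)*(-1/225))*(-6754) = -121*(-1/225)*(-6754) = (121/225)*(-6754) = -817234/225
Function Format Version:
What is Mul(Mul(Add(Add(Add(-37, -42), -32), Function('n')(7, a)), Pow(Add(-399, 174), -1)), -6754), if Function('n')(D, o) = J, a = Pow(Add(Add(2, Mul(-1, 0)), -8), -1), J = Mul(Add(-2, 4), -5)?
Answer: Rational(-817234, 225) ≈ -3632.2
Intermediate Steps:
J = -10 (J = Mul(2, -5) = -10)
a = Rational(-1, 6) (a = Pow(Add(Add(2, 0), -8), -1) = Pow(Add(2, -8), -1) = Pow(-6, -1) = Rational(-1, 6) ≈ -0.16667)
Function('n')(D, o) = -10
Mul(Mul(Add(Add(Add(-37, -42), -32), Function('n')(7, a)), Pow(Add(-399, 174), -1)), -6754) = Mul(Mul(Add(Add(Add(-37, -42), -32), -10), Pow(Add(-399, 174), -1)), -6754) = Mul(Mul(Add(Add(-79, -32), -10), Pow(-225, -1)), -6754) = Mul(Mul(Add(-111, -10), Rational(-1, 225)), -6754) = Mul(Mul(-121, Rational(-1, 225)), -6754) = Mul(Rational(121, 225), -6754) = Rational(-817234, 225)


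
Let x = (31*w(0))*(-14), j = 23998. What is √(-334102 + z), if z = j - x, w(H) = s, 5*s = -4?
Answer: 8*I*√121270/5 ≈ 557.18*I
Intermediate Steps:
s = -⅘ (s = (⅕)*(-4) = -⅘ ≈ -0.80000)
w(H) = -⅘
x = 1736/5 (x = (31*(-⅘))*(-14) = -124/5*(-14) = 1736/5 ≈ 347.20)
z = 118254/5 (z = 23998 - 1*1736/5 = 23998 - 1736/5 = 118254/5 ≈ 23651.)
√(-334102 + z) = √(-334102 + 118254/5) = √(-1552256/5) = 8*I*√121270/5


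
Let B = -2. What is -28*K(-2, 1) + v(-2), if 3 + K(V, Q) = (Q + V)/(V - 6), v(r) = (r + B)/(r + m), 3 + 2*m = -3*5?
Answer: 1779/22 ≈ 80.864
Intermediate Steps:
m = -9 (m = -3/2 + (-3*5)/2 = -3/2 + (½)*(-15) = -3/2 - 15/2 = -9)
v(r) = (-2 + r)/(-9 + r) (v(r) = (r - 2)/(r - 9) = (-2 + r)/(-9 + r))
K(V, Q) = -3 + (Q + V)/(-6 + V) (K(V, Q) = -3 + (Q + V)/(V - 6) = -3 + (Q + V)/(-6 + V))
-28*K(-2, 1) + v(-2) = -28*(18 + 1 - 2*(-2))/(-6 - 2) + (-2 - 2)/(-9 - 2) = -28*(18 + 1 + 4)/(-8) - 4/(-11) = -(-7)*23/2 - 1/11*(-4) = -28*(-23/8) + 4/11 = 161/2 + 4/11 = 1779/22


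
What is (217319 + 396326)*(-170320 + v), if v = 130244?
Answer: -24592437020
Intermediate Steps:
(217319 + 396326)*(-170320 + v) = (217319 + 396326)*(-170320 + 130244) = 613645*(-40076) = -24592437020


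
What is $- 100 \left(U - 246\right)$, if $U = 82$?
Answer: $16400$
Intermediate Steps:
$- 100 \left(U - 246\right) = - 100 \left(82 - 246\right) = \left(-100\right) \left(-164\right) = 16400$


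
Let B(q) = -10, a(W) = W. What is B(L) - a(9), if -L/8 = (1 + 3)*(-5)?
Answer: -19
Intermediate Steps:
L = 160 (L = -8*(1 + 3)*(-5) = -32*(-5) = -8*(-20) = 160)
B(L) - a(9) = -10 - 1*9 = -10 - 9 = -19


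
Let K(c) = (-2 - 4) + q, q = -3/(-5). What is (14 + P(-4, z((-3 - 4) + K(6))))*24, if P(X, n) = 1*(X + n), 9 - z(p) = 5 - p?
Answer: 192/5 ≈ 38.400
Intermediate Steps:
q = ⅗ (q = -3*(-⅕) = ⅗ ≈ 0.60000)
K(c) = -27/5 (K(c) = (-2 - 4) + ⅗ = -6 + ⅗ = -27/5)
z(p) = 4 + p (z(p) = 9 - (5 - p) = 9 + (-5 + p) = 4 + p)
P(X, n) = X + n
(14 + P(-4, z((-3 - 4) + K(6))))*24 = (14 + (-4 + (4 + ((-3 - 4) - 27/5))))*24 = (14 + (-4 + (4 + (-7 - 27/5))))*24 = (14 + (-4 + (4 - 62/5)))*24 = (14 + (-4 - 42/5))*24 = (14 - 62/5)*24 = (8/5)*24 = 192/5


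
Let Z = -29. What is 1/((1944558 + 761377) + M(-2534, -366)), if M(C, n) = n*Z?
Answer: 1/2716549 ≈ 3.6811e-7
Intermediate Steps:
M(C, n) = -29*n (M(C, n) = n*(-29) = -29*n)
1/((1944558 + 761377) + M(-2534, -366)) = 1/((1944558 + 761377) - 29*(-366)) = 1/(2705935 + 10614) = 1/2716549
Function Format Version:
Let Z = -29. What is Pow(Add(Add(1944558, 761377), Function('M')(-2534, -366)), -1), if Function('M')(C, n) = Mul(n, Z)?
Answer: Rational(1, 2716549) ≈ 3.6811e-7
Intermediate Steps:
Function('M')(C, n) = Mul(-29, n) (Function('M')(C, n) = Mul(n, -29) = Mul(-29, n))
Pow(Add(Add(1944558, 761377), Function('M')(-2534, -366)), -1) = Pow(Add(Add(1944558, 761377), Mul(-29, -366)), -1) = Pow(Add(2705935, 10614), -1) = Pow(2716549, -1) = Rational(1, 2716549)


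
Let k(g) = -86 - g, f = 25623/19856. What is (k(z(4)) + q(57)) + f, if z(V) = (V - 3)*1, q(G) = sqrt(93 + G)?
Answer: -23313/272 + 5*sqrt(6) ≈ -73.462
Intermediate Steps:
f = 351/272 (f = 25623*(1/19856) = 351/272 ≈ 1.2904)
z(V) = -3 + V (z(V) = (-3 + V)*1 = -3 + V)
(k(z(4)) + q(57)) + f = ((-86 - (-3 + 4)) + sqrt(93 + 57)) + 351/272 = ((-86 - 1*1) + sqrt(150)) + 351/272 = ((-86 - 1) + 5*sqrt(6)) + 351/272 = (-87 + 5*sqrt(6)) + 351/272 = -23313/272 + 5*sqrt(6)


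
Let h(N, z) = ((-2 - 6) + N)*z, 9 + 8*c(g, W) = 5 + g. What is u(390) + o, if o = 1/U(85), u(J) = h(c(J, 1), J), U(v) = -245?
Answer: 7691773/490 ≈ 15698.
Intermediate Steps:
c(g, W) = -½ + g/8 (c(g, W) = -9/8 + (5 + g)/8 = -9/8 + (5/8 + g/8) = -½ + g/8)
h(N, z) = z*(-8 + N) (h(N, z) = (-8 + N)*z = z*(-8 + N))
u(J) = J*(-17/2 + J/8) (u(J) = J*(-8 + (-½ + J/8)) = J*(-17/2 + J/8))
o = -1/245 (o = 1/(-245) = -1/245 ≈ -0.0040816)
u(390) + o = (⅛)*390*(-68 + 390) - 1/245 = (⅛)*390*322 - 1/245 = 31395/2 - 1/245 = 7691773/490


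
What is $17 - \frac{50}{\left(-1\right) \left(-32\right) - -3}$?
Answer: $\frac{109}{7} \approx 15.571$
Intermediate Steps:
$17 - \frac{50}{\left(-1\right) \left(-32\right) - -3} = 17 - \frac{50}{32 + \left(-7 + 10\right)} = 17 - \frac{50}{32 + 3} = 17 - \frac{50}{35} = 17 - \frac{10}{7} = \frac{109}{7}$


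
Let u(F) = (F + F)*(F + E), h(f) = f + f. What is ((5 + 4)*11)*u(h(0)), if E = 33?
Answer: 0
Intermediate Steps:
h(f) = 2*f
u(F) = 2*F*(33 + F) (u(F) = (F + F)*(F + 33) = (2*F)*(33 + F) = 2*F*(33 + F))
((5 + 4)*11)*u(h(0)) = ((5 + 4)*11)*(2*(2*0)*(33 + 2*0)) = (9*11)*(2*0*(33 + 0)) = 99*(2*0*33) = 99*0 = 0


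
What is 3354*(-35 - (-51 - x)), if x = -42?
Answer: -87204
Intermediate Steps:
3354*(-35 - (-51 - x)) = 3354*(-35 - (-51 - 1*(-42))) = 3354*(-35 - (-51 + 42)) = 3354*(-35 - 1*(-9)) = 3354*(-35 + 9) = 3354*(-26) = -87204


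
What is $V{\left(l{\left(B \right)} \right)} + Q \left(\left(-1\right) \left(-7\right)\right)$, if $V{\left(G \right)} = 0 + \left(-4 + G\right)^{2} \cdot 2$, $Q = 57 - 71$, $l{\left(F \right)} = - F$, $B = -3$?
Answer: $-96$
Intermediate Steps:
$Q = -14$ ($Q = 57 - 71 = -14$)
$V{\left(G \right)} = 2 \left(-4 + G\right)^{2}$ ($V{\left(G \right)} = 0 + 2 \left(-4 + G\right)^{2} = 2 \left(-4 + G\right)^{2}$)
$V{\left(l{\left(B \right)} \right)} + Q \left(\left(-1\right) \left(-7\right)\right) = 2 \left(-4 - -3\right)^{2} - 14 \left(\left(-1\right) \left(-7\right)\right) = 2 \left(-4 + 3\right)^{2} - 98 = 2 \left(-1\right)^{2} - 98 = 2 \cdot 1 - 98 = 2 - 98 = -96$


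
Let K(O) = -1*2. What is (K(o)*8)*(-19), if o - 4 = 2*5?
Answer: 304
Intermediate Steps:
o = 14 (o = 4 + 2*5 = 4 + 10 = 14)
K(O) = -2
(K(o)*8)*(-19) = -2*8*(-19) = -16*(-19) = 304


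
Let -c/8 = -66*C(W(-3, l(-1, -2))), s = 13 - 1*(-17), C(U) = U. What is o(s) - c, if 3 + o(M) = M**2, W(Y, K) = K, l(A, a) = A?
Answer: 1425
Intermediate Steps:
s = 30 (s = 13 + 17 = 30)
c = -528 (c = -(-528)*(-1) = -8*66 = -528)
o(M) = -3 + M**2
o(s) - c = (-3 + 30**2) - 1*(-528) = (-3 + 900) + 528 = 897 + 528 = 1425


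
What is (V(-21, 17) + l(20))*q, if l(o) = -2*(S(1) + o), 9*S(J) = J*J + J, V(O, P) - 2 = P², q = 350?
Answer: 789250/9 ≈ 87695.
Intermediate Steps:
V(O, P) = 2 + P²
S(J) = J/9 + J²/9 (S(J) = (J*J + J)/9 = (J² + J)/9 = (J + J²)/9 = J/9 + J²/9)
l(o) = -4/9 - 2*o (l(o) = -2*((⅑)*1*(1 + 1) + o) = -2*((⅑)*1*2 + o) = -2*(2/9 + o) = -4/9 - 2*o)
(V(-21, 17) + l(20))*q = ((2 + 17²) + (-4/9 - 2*20))*350 = ((2 + 289) + (-4/9 - 40))*350 = (291 - 364/9)*350 = (2255/9)*350 = 789250/9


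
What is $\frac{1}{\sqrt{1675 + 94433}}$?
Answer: $\frac{\sqrt{24027}}{48054} \approx 0.0032257$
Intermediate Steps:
$\frac{1}{\sqrt{1675 + 94433}} = \frac{1}{\sqrt{96108}} = \frac{1}{2 \sqrt{24027}} = \frac{\sqrt{24027}}{48054}$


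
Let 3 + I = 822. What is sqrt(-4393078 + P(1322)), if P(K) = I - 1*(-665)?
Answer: I*sqrt(4391594) ≈ 2095.6*I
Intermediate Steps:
I = 819 (I = -3 + 822 = 819)
P(K) = 1484 (P(K) = 819 - 1*(-665) = 819 + 665 = 1484)
sqrt(-4393078 + P(1322)) = sqrt(-4393078 + 1484) = sqrt(-4391594) = I*sqrt(4391594)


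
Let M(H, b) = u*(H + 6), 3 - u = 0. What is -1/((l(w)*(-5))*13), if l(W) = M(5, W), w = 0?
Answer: 1/2145 ≈ 0.00046620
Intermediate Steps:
u = 3 (u = 3 - 1*0 = 3 + 0 = 3)
M(H, b) = 18 + 3*H (M(H, b) = 3*(H + 6) = 3*(6 + H) = 18 + 3*H)
l(W) = 33 (l(W) = 18 + 3*5 = 18 + 15 = 33)
-1/((l(w)*(-5))*13) = -1/((33*(-5))*13) = -1/((-165*13)) = -1/(-2145) = -1*(-1/2145) = 1/2145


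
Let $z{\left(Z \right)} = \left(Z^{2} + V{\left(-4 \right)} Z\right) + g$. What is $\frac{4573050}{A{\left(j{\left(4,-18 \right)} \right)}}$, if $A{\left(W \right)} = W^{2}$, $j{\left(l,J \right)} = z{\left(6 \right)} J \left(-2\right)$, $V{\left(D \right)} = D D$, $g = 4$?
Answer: $\frac{762175}{3995136} \approx 0.19078$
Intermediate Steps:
$V{\left(D \right)} = D^{2}$
$z{\left(Z \right)} = 4 + Z^{2} + 16 Z$ ($z{\left(Z \right)} = \left(Z^{2} + \left(-4\right)^{2} Z\right) + 4 = \left(Z^{2} + 16 Z\right) + 4 = 4 + Z^{2} + 16 Z$)
$j{\left(l,J \right)} = - 272 J$ ($j{\left(l,J \right)} = \left(4 + 6^{2} + 16 \cdot 6\right) J \left(-2\right) = \left(4 + 36 + 96\right) J \left(-2\right) = 136 J \left(-2\right) = - 272 J$)
$\frac{4573050}{A{\left(j{\left(4,-18 \right)} \right)}} = \frac{4573050}{\left(\left(-272\right) \left(-18\right)\right)^{2}} = \frac{4573050}{4896^{2}} = \frac{4573050}{23970816} = 4573050 \cdot \frac{1}{23970816} = \frac{762175}{3995136}$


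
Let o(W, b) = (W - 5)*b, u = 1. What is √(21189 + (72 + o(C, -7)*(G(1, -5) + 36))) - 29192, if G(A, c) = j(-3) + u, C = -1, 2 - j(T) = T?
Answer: -29192 + 5*√921 ≈ -29040.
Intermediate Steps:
j(T) = 2 - T
G(A, c) = 6 (G(A, c) = (2 - 1*(-3)) + 1 = (2 + 3) + 1 = 5 + 1 = 6)
o(W, b) = b*(-5 + W) (o(W, b) = (-5 + W)*b = b*(-5 + W))
√(21189 + (72 + o(C, -7)*(G(1, -5) + 36))) - 29192 = √(21189 + (72 + (-7*(-5 - 1))*(6 + 36))) - 29192 = √(21189 + (72 - 7*(-6)*42)) - 29192 = √(21189 + (72 + 42*42)) - 29192 = √(21189 + (72 + 1764)) - 29192 = √(21189 + 1836) - 29192 = √23025 - 29192 = 5*√921 - 29192 = -29192 + 5*√921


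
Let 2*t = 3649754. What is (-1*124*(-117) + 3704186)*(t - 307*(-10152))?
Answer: 18376078867454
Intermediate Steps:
t = 1824877 (t = (1/2)*3649754 = 1824877)
(-1*124*(-117) + 3704186)*(t - 307*(-10152)) = (-1*124*(-117) + 3704186)*(1824877 - 307*(-10152)) = (-124*(-117) + 3704186)*(1824877 + 3116664) = (14508 + 3704186)*4941541 = 3718694*4941541 = 18376078867454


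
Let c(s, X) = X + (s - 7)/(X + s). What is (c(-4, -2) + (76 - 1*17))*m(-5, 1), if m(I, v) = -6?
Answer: -353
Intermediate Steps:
c(s, X) = X + (-7 + s)/(X + s)
(c(-4, -2) + (76 - 1*17))*m(-5, 1) = ((-7 - 4 + (-2)**2 - 2*(-4))/(-2 - 4) + (76 - 1*17))*(-6) = ((-7 - 4 + 4 + 8)/(-6) + (76 - 17))*(-6) = (-1/6*1 + 59)*(-6) = (-1/6 + 59)*(-6) = (353/6)*(-6) = -353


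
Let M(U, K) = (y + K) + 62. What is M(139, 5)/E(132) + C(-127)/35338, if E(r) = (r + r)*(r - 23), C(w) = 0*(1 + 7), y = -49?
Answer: 3/4796 ≈ 0.00062552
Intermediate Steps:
M(U, K) = 13 + K (M(U, K) = (-49 + K) + 62 = 13 + K)
C(w) = 0 (C(w) = 0*8 = 0)
E(r) = 2*r*(-23 + r) (E(r) = (2*r)*(-23 + r) = 2*r*(-23 + r))
M(139, 5)/E(132) + C(-127)/35338 = (13 + 5)/((2*132*(-23 + 132))) + 0/35338 = 18/((2*132*109)) + 0*(1/35338) = 18/28776 + 0 = 18*(1/28776) + 0 = 3/4796 + 0 = 3/4796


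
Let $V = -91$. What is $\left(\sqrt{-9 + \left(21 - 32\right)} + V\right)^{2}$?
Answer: $8261 - 364 i \sqrt{5} \approx 8261.0 - 813.93 i$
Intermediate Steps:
$\left(\sqrt{-9 + \left(21 - 32\right)} + V\right)^{2} = \left(\sqrt{-9 + \left(21 - 32\right)} - 91\right)^{2} = \left(\sqrt{-9 - 11} - 91\right)^{2} = \left(\sqrt{-20} - 91\right)^{2} = \left(2 i \sqrt{5} - 91\right)^{2} = \left(-91 + 2 i \sqrt{5}\right)^{2}$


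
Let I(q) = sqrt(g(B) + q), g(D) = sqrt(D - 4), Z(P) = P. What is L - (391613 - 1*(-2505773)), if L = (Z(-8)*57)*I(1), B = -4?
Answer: -2897386 - 456*sqrt(1 + 2*I*sqrt(2)) ≈ -2.898e+6 - 456.0*I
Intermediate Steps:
g(D) = sqrt(-4 + D)
I(q) = sqrt(q + 2*I*sqrt(2)) (I(q) = sqrt(sqrt(-4 - 4) + q) = sqrt(sqrt(-8) + q) = sqrt(2*I*sqrt(2) + q) = sqrt(q + 2*I*sqrt(2)))
L = -456*sqrt(1 + 2*I*sqrt(2)) (L = (-8*57)*sqrt(1 + 2*I*sqrt(2)) = -456*sqrt(1 + 2*I*sqrt(2)) ≈ -644.88 - 456.0*I)
L - (391613 - 1*(-2505773)) = -456*sqrt(1 + 2*I*sqrt(2)) - (391613 - 1*(-2505773)) = -456*sqrt(1 + 2*I*sqrt(2)) - (391613 + 2505773) = -456*sqrt(1 + 2*I*sqrt(2)) - 1*2897386 = -456*sqrt(1 + 2*I*sqrt(2)) - 2897386 = -2897386 - 456*sqrt(1 + 2*I*sqrt(2))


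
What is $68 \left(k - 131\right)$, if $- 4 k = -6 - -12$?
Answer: $-9010$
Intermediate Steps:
$k = - \frac{3}{2}$ ($k = - \frac{-6 - -12}{4} = - \frac{-6 + 12}{4} = \left(- \frac{1}{4}\right) 6 = - \frac{3}{2} \approx -1.5$)
$68 \left(k - 131\right) = 68 \left(- \frac{3}{2} - 131\right) = 68 \left(- \frac{265}{2}\right) = -9010$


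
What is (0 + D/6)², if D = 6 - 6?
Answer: 0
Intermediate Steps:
D = 0
(0 + D/6)² = (0 + 0/6)² = (0 + 0*(⅙))² = (0 + 0)² = 0² = 0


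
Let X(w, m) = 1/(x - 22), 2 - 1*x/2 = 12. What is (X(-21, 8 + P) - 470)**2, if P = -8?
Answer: 389707081/1764 ≈ 2.2092e+5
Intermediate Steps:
x = -20 (x = 4 - 2*12 = 4 - 24 = -20)
X(w, m) = -1/42 (X(w, m) = 1/(-20 - 22) = 1/(-42) = -1/42)
(X(-21, 8 + P) - 470)**2 = (-1/42 - 470)**2 = (-19741/42)**2 = 389707081/1764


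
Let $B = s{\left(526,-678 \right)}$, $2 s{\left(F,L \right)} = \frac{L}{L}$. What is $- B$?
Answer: $- \frac{1}{2} \approx -0.5$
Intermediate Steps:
$s{\left(F,L \right)} = \frac{1}{2}$ ($s{\left(F,L \right)} = \frac{L \frac{1}{L}}{2} = \frac{1}{2} \cdot 1 = \frac{1}{2}$)
$B = \frac{1}{2} \approx 0.5$
$- B = \left(-1\right) \frac{1}{2} = - \frac{1}{2}$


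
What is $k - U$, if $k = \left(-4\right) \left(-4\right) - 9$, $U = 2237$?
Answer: $-2230$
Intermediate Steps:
$k = 7$ ($k = 16 - 9 = 7$)
$k - U = 7 - 2237 = -2230$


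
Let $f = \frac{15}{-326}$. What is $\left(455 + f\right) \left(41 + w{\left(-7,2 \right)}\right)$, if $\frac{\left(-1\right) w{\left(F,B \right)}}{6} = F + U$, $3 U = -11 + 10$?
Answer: $\frac{12606775}{326} \approx 38671.0$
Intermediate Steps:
$U = - \frac{1}{3}$ ($U = \frac{-11 + 10}{3} = \frac{1}{3} \left(-1\right) = - \frac{1}{3} \approx -0.33333$)
$w{\left(F,B \right)} = 2 - 6 F$ ($w{\left(F,B \right)} = - 6 \left(F - \frac{1}{3}\right) = - 6 \left(- \frac{1}{3} + F\right) = 2 - 6 F$)
$f = - \frac{15}{326}$ ($f = 15 \left(- \frac{1}{326}\right) = - \frac{15}{326} \approx -0.046012$)
$\left(455 + f\right) \left(41 + w{\left(-7,2 \right)}\right) = \left(455 - \frac{15}{326}\right) \left(41 + \left(2 - -42\right)\right) = \frac{148315 \left(41 + \left(2 + 42\right)\right)}{326} = \frac{148315 \left(41 + 44\right)}{326} = \frac{148315}{326} \cdot 85 = \frac{12606775}{326}$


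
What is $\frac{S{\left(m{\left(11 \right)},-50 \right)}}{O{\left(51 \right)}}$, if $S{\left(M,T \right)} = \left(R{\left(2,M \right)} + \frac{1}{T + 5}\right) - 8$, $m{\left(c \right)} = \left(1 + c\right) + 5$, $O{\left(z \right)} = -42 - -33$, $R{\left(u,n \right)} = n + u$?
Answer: $- \frac{494}{405} \approx -1.2198$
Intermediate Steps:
$O{\left(z \right)} = -9$ ($O{\left(z \right)} = -42 + 33 = -9$)
$m{\left(c \right)} = 6 + c$
$S{\left(M,T \right)} = -6 + M + \frac{1}{5 + T}$ ($S{\left(M,T \right)} = \left(\left(M + 2\right) + \frac{1}{T + 5}\right) - 8 = \left(\left(2 + M\right) + \frac{1}{5 + T}\right) - 8 = \left(2 + M + \frac{1}{5 + T}\right) - 8 = -6 + M + \frac{1}{5 + T}$)
$\frac{S{\left(m{\left(11 \right)},-50 \right)}}{O{\left(51 \right)}} = \frac{\frac{1}{5 - 50} \left(-29 - -300 + 5 \left(6 + 11\right) + \left(6 + 11\right) \left(-50\right)\right)}{-9} = \frac{-29 + 300 + 5 \cdot 17 + 17 \left(-50\right)}{-45} \left(- \frac{1}{9}\right) = - \frac{-29 + 300 + 85 - 850}{45} \left(- \frac{1}{9}\right) = \left(- \frac{1}{45}\right) \left(-494\right) \left(- \frac{1}{9}\right) = \frac{494}{45} \left(- \frac{1}{9}\right) = - \frac{494}{405}$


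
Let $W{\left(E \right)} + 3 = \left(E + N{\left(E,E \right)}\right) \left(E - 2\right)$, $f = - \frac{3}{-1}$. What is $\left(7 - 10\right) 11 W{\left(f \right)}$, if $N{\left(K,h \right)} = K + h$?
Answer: $-198$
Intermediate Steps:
$f = 3$ ($f = \left(-3\right) \left(-1\right) = 3$)
$W{\left(E \right)} = -3 + 3 E \left(-2 + E\right)$ ($W{\left(E \right)} = -3 + \left(E + \left(E + E\right)\right) \left(E - 2\right) = -3 + \left(E + 2 E\right) \left(-2 + E\right) = -3 + 3 E \left(-2 + E\right)$)
$\left(7 - 10\right) 11 W{\left(f \right)} = \left(7 - 10\right) 11 \left(-3 - 18 + 3 \cdot 3^{2}\right) = \left(7 - 10\right) 11 \left(-3 - 18 + 3 \cdot 9\right) = \left(-3\right) 11 \left(-3 - 18 + 27\right) = \left(-33\right) 6 = -198$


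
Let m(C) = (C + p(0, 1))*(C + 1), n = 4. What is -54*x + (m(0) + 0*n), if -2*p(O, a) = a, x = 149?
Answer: -16093/2 ≈ -8046.5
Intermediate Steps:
p(O, a) = -a/2
m(C) = (1 + C)*(-1/2 + C) (m(C) = (C - 1/2*1)*(C + 1) = (C - 1/2)*(1 + C) = (-1/2 + C)*(1 + C) = (1 + C)*(-1/2 + C))
-54*x + (m(0) + 0*n) = -54*149 + ((-1/2 + 0**2 + (1/2)*0) + 0*4) = -8046 + ((-1/2 + 0 + 0) + 0) = -8046 + (-1/2 + 0) = -8046 - 1/2 = -16093/2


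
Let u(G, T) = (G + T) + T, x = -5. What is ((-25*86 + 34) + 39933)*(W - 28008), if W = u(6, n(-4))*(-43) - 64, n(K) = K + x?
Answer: -1042085252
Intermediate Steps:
n(K) = -5 + K (n(K) = K - 5 = -5 + K)
u(G, T) = G + 2*T
W = 452 (W = (6 + 2*(-5 - 4))*(-43) - 64 = (6 + 2*(-9))*(-43) - 64 = (6 - 18)*(-43) - 64 = -12*(-43) - 64 = 516 - 64 = 452)
((-25*86 + 34) + 39933)*(W - 28008) = ((-25*86 + 34) + 39933)*(452 - 28008) = ((-2150 + 34) + 39933)*(-27556) = (-2116 + 39933)*(-27556) = 37817*(-27556) = -1042085252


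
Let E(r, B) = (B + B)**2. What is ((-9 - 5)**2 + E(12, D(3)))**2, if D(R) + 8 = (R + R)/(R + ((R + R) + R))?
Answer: 177241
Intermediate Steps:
D(R) = -15/2 (D(R) = -8 + (R + R)/(R + ((R + R) + R)) = -8 + (2*R)/(R + (2*R + R)) = -8 + (2*R)/(R + 3*R) = -8 + (2*R)/((4*R)) = -8 + (2*R)*(1/(4*R)) = -8 + 1/2 = -15/2)
E(r, B) = 4*B**2 (E(r, B) = (2*B)**2 = 4*B**2)
((-9 - 5)**2 + E(12, D(3)))**2 = ((-9 - 5)**2 + 4*(-15/2)**2)**2 = ((-14)**2 + 4*(225/4))**2 = (196 + 225)**2 = 421**2 = 177241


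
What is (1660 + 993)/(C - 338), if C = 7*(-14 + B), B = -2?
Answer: -2653/450 ≈ -5.8956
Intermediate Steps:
C = -112 (C = 7*(-14 - 2) = 7*(-16) = -112)
(1660 + 993)/(C - 338) = (1660 + 993)/(-112 - 338) = 2653/(-450) = 2653*(-1/450) = -2653/450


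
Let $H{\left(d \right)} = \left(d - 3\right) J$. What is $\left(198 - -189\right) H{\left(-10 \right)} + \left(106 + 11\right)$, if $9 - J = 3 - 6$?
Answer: $-60255$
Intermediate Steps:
$J = 12$ ($J = 9 - \left(3 - 6\right) = 9 - -3 = 9 + 3 = 12$)
$H{\left(d \right)} = -36 + 12 d$ ($H{\left(d \right)} = \left(d - 3\right) 12 = \left(-3 + d\right) 12 = -36 + 12 d$)
$\left(198 - -189\right) H{\left(-10 \right)} + \left(106 + 11\right) = \left(198 - -189\right) \left(-36 + 12 \left(-10\right)\right) + \left(106 + 11\right) = \left(198 + 189\right) \left(-36 - 120\right) + 117 = 387 \left(-156\right) + 117 = -60372 + 117 = -60255$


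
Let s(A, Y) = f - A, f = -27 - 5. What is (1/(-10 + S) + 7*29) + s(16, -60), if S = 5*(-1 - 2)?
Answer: 3874/25 ≈ 154.96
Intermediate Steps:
S = -15 (S = 5*(-3) = -15)
f = -32
s(A, Y) = -32 - A
(1/(-10 + S) + 7*29) + s(16, -60) = (1/(-10 - 15) + 7*29) + (-32 - 1*16) = (1/(-25) + 203) + (-32 - 16) = (-1/25 + 203) - 48 = 5074/25 - 48 = 3874/25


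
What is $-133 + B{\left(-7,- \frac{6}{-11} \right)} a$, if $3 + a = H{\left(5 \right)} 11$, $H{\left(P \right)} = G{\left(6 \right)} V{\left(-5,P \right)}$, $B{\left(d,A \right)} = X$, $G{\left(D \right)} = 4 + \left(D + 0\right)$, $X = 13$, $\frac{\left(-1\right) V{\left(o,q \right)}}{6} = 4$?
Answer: $-34492$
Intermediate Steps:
$V{\left(o,q \right)} = -24$ ($V{\left(o,q \right)} = \left(-6\right) 4 = -24$)
$G{\left(D \right)} = 4 + D$
$B{\left(d,A \right)} = 13$
$H{\left(P \right)} = -240$ ($H{\left(P \right)} = \left(4 + 6\right) \left(-24\right) = 10 \left(-24\right) = -240$)
$a = -2643$ ($a = -3 - 2640 = -2643$)
$-133 + B{\left(-7,- \frac{6}{-11} \right)} a = -133 + 13 \left(-2643\right) = -133 - 34359 = -34492$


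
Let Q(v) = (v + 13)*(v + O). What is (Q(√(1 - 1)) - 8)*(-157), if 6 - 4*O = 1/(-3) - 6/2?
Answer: -10519/3 ≈ -3506.3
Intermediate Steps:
O = 7/3 (O = 3/2 - (1/(-3) - 6/2)/4 = 3/2 - (1*(-⅓) - 6*½)/4 = 3/2 - (-⅓ - 3)/4 = 3/2 - ¼*(-10/3) = 3/2 + ⅚ = 7/3 ≈ 2.3333)
Q(v) = (13 + v)*(7/3 + v) (Q(v) = (v + 13)*(v + 7/3) = (13 + v)*(7/3 + v))
(Q(√(1 - 1)) - 8)*(-157) = ((91/3 + (√(1 - 1))² + 46*√(1 - 1)/3) - 8)*(-157) = ((91/3 + (√0)² + 46*√0/3) - 8)*(-157) = ((91/3 + 0² + (46/3)*0) - 8)*(-157) = ((91/3 + 0 + 0) - 8)*(-157) = (91/3 - 8)*(-157) = (67/3)*(-157) = -10519/3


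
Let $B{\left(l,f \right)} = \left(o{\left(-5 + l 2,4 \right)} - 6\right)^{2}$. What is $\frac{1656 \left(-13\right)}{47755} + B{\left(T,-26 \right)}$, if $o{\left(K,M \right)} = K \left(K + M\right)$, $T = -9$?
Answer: $\frac{8870995027}{47755} \approx 1.8576 \cdot 10^{5}$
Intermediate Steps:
$B{\left(l,f \right)} = \left(-6 + \left(-1 + 2 l\right) \left(-5 + 2 l\right)\right)^{2}$ ($B{\left(l,f \right)} = \left(\left(-5 + l 2\right) \left(\left(-5 + l 2\right) + 4\right) - 6\right)^{2} = \left(\left(-5 + 2 l\right) \left(\left(-5 + 2 l\right) + 4\right) - 6\right)^{2} = \left(\left(-5 + 2 l\right) \left(-1 + 2 l\right) - 6\right)^{2} = \left(\left(-1 + 2 l\right) \left(-5 + 2 l\right) - 6\right)^{2} = \left(-6 + \left(-1 + 2 l\right) \left(-5 + 2 l\right)\right)^{2}$)
$\frac{1656 \left(-13\right)}{47755} + B{\left(T,-26 \right)} = \frac{1656 \left(-13\right)}{47755} + \left(-1 - -108 + 4 \left(-9\right)^{2}\right)^{2} = \left(-21528\right) \frac{1}{47755} + \left(-1 + 108 + 4 \cdot 81\right)^{2} = - \frac{21528}{47755} + \left(-1 + 108 + 324\right)^{2} = - \frac{21528}{47755} + 431^{2} = - \frac{21528}{47755} + 185761 = \frac{8870995027}{47755}$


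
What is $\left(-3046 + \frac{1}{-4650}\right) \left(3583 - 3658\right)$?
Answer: $\frac{14163901}{62} \approx 2.2845 \cdot 10^{5}$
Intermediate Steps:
$\left(-3046 + \frac{1}{-4650}\right) \left(3583 - 3658\right) = \left(-3046 - \frac{1}{4650}\right) \left(-75\right) = \left(- \frac{14163901}{4650}\right) \left(-75\right) = \frac{14163901}{62}$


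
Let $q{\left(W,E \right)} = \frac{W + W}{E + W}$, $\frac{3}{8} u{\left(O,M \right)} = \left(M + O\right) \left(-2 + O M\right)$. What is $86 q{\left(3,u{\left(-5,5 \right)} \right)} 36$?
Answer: $6192$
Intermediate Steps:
$u{\left(O,M \right)} = \frac{8 \left(-2 + M O\right) \left(M + O\right)}{3}$ ($u{\left(O,M \right)} = \frac{8 \left(M + O\right) \left(-2 + O M\right)}{3} = \frac{8 \left(M + O\right) \left(-2 + M O\right)}{3} = \frac{8 \left(-2 + M O\right) \left(M + O\right)}{3}$)
$q{\left(W,E \right)} = \frac{2 W}{E + W}$
$86 q{\left(3,u{\left(-5,5 \right)} \right)} 36 = 86 \cdot 2 \cdot 3 \frac{1}{\left(\left(- \frac{16}{3}\right) 5 - - \frac{80}{3} + \frac{8}{3} \cdot 5 \left(-5\right)^{2} + \frac{8}{3} \left(-5\right) 5^{2}\right) + 3} \cdot 36 = 86 \cdot 2 \cdot 3 \frac{1}{\left(- \frac{80}{3} + \frac{80}{3} + \frac{8}{3} \cdot 5 \cdot 25 + \frac{8}{3} \left(-5\right) 25\right) + 3} \cdot 36 = 86 \cdot 2 \cdot 3 \frac{1}{\left(- \frac{80}{3} + \frac{80}{3} + \frac{1000}{3} - \frac{1000}{3}\right) + 3} \cdot 36 = 86 \cdot 2 \cdot 3 \frac{1}{0 + 3} \cdot 36 = 86 \cdot 2 \cdot 3 \cdot \frac{1}{3} \cdot 36 = 86 \cdot 2 \cdot 36 = 172 \cdot 36 = 6192$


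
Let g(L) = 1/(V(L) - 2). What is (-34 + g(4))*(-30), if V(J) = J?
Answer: 1005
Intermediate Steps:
g(L) = 1/(-2 + L) (g(L) = 1/(L - 2) = 1/(-2 + L))
(-34 + g(4))*(-30) = (-34 + 1/(-2 + 4))*(-30) = (-34 + 1/2)*(-30) = (-34 + ½)*(-30) = -67/2*(-30) = 1005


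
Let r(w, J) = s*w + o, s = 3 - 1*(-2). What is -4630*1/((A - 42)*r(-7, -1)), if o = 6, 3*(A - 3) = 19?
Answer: -6945/1421 ≈ -4.8874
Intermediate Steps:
A = 28/3 (A = 3 + (⅓)*19 = 3 + 19/3 = 28/3 ≈ 9.3333)
s = 5 (s = 3 + 2 = 5)
r(w, J) = 6 + 5*w (r(w, J) = 5*w + 6 = 6 + 5*w)
-4630*1/((A - 42)*r(-7, -1)) = -4630*1/((6 + 5*(-7))*(28/3 - 42)) = -4630*(-3/(98*(6 - 35))) = -4630/((-29*(-98/3))) = -4630/2842/3 = -4630*3/2842 = -6945/1421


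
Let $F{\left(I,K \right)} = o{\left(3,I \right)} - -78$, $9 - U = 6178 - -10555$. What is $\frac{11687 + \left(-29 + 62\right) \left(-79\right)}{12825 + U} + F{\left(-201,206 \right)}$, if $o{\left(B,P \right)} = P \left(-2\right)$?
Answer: $\frac{1862440}{3899} \approx 477.67$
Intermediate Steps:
$o{\left(B,P \right)} = - 2 P$
$U = -16724$ ($U = 9 - \left(6178 - -10555\right) = 9 - \left(6178 + 10555\right) = 9 - 16733 = -16724$)
$F{\left(I,K \right)} = 78 - 2 I$ ($F{\left(I,K \right)} = - 2 I - -78 = - 2 I + 78 = 78 - 2 I$)
$\frac{11687 + \left(-29 + 62\right) \left(-79\right)}{12825 + U} + F{\left(-201,206 \right)} = \frac{11687 + \left(-29 + 62\right) \left(-79\right)}{12825 - 16724} + \left(78 - -402\right) = \frac{11687 + 33 \left(-79\right)}{-3899} + \left(78 + 402\right) = \left(11687 - 2607\right) \left(- \frac{1}{3899}\right) + 480 = 9080 \left(- \frac{1}{3899}\right) + 480 = - \frac{9080}{3899} + 480 = \frac{1862440}{3899}$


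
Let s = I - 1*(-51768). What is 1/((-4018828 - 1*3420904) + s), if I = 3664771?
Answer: -1/3723193 ≈ -2.6859e-7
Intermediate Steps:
s = 3716539 (s = 3664771 - 1*(-51768) = 3664771 + 51768 = 3716539)
1/((-4018828 - 1*3420904) + s) = 1/((-4018828 - 1*3420904) + 3716539) = 1/((-4018828 - 3420904) + 3716539) = 1/(-7439732 + 3716539) = 1/(-3723193) = -1/3723193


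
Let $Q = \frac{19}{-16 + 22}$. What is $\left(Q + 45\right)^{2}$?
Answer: $\frac{83521}{36} \approx 2320.0$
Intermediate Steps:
$Q = \frac{19}{6} \approx 3.1667$
$\left(Q + 45\right)^{2} = \left(\frac{19}{6} + 45\right)^{2} = \left(\frac{289}{6}\right)^{2} = \frac{83521}{36}$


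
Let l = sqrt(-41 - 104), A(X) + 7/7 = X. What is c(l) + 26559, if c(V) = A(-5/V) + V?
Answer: 26558 + 30*I*sqrt(145)/29 ≈ 26558.0 + 12.457*I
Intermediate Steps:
A(X) = -1 + X
l = I*sqrt(145) (l = sqrt(-145) = I*sqrt(145) ≈ 12.042*I)
c(V) = -1 + V - 5/V (c(V) = (-1 - 5/V) + V = -1 + V - 5/V)
c(l) + 26559 = (-1 + I*sqrt(145) - 5*(-I*sqrt(145)/145)) + 26559 = (-1 + I*sqrt(145) - (-1)*I*sqrt(145)/29) + 26559 = (-1 + I*sqrt(145) + I*sqrt(145)/29) + 26559 = (-1 + 30*I*sqrt(145)/29) + 26559 = 26558 + 30*I*sqrt(145)/29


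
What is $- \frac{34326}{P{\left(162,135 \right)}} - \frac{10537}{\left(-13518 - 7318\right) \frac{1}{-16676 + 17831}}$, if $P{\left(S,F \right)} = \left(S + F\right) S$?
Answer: $\frac{32491303903}{55694628} \approx 583.38$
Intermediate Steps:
$P{\left(S,F \right)} = S \left(F + S\right)$ ($P{\left(S,F \right)} = \left(F + S\right) S = S \left(F + S\right)$)
$- \frac{34326}{P{\left(162,135 \right)}} - \frac{10537}{\left(-13518 - 7318\right) \frac{1}{-16676 + 17831}} = - \frac{34326}{162 \left(135 + 162\right)} - \frac{10537}{\left(-13518 - 7318\right) \frac{1}{-16676 + 17831}} = - \frac{34326}{162 \cdot 297} - \frac{10537}{\left(-20836\right) \frac{1}{1155}} = - \frac{34326}{48114} - \frac{10537}{\left(-20836\right) \frac{1}{1155}} = \left(-34326\right) \frac{1}{48114} - \frac{10537}{- \frac{20836}{1155}} = - \frac{1907}{2673} - - \frac{12170235}{20836} = - \frac{1907}{2673} + \frac{12170235}{20836} = \frac{32491303903}{55694628}$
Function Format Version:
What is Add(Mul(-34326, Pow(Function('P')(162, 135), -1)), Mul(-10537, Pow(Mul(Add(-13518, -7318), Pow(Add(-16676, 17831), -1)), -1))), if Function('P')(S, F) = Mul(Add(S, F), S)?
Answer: Rational(32491303903, 55694628) ≈ 583.38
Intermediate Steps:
Function('P')(S, F) = Mul(S, Add(F, S)) (Function('P')(S, F) = Mul(Add(F, S), S) = Mul(S, Add(F, S)))
Add(Mul(-34326, Pow(Function('P')(162, 135), -1)), Mul(-10537, Pow(Mul(Add(-13518, -7318), Pow(Add(-16676, 17831), -1)), -1))) = Add(Mul(-34326, Pow(Mul(162, Add(135, 162)), -1)), Mul(-10537, Pow(Mul(Add(-13518, -7318), Pow(Add(-16676, 17831), -1)), -1))) = Add(Mul(-34326, Pow(Mul(162, 297), -1)), Mul(-10537, Pow(Mul(-20836, Pow(1155, -1)), -1))) = Add(Mul(-34326, Pow(48114, -1)), Mul(-10537, Pow(Mul(-20836, Rational(1, 1155)), -1))) = Add(Mul(-34326, Rational(1, 48114)), Mul(-10537, Pow(Rational(-20836, 1155), -1))) = Add(Rational(-1907, 2673), Mul(-10537, Rational(-1155, 20836))) = Add(Rational(-1907, 2673), Rational(12170235, 20836)) = Rational(32491303903, 55694628)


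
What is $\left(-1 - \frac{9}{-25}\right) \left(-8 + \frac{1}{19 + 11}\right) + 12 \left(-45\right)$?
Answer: $- \frac{200588}{375} \approx -534.9$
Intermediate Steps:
$\left(-1 - \frac{9}{-25}\right) \left(-8 + \frac{1}{19 + 11}\right) + 12 \left(-45\right) = \left(-1 - - \frac{9}{25}\right) \left(-8 + \frac{1}{30}\right) - 540 = \left(-1 + \frac{9}{25}\right) \left(-8 + \frac{1}{30}\right) - 540 = \left(- \frac{16}{25}\right) \left(- \frac{239}{30}\right) - 540 = \frac{1912}{375} - 540 = - \frac{200588}{375}$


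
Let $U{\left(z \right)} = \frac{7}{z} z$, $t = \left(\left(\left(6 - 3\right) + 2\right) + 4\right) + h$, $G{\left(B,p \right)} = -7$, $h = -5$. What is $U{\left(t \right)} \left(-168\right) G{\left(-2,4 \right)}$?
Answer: $8232$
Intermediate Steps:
$t = 4$ ($t = \left(\left(\left(6 - 3\right) + 2\right) + 4\right) - 5 = \left(\left(3 + 2\right) + 4\right) - 5 = \left(5 + 4\right) - 5 = 9 - 5 = 4$)
$U{\left(z \right)} = 7$
$U{\left(t \right)} \left(-168\right) G{\left(-2,4 \right)} = 7 \left(-168\right) \left(-7\right) = \left(-1176\right) \left(-7\right) = 8232$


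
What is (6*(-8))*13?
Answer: -624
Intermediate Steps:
(6*(-8))*13 = -48*13 = -624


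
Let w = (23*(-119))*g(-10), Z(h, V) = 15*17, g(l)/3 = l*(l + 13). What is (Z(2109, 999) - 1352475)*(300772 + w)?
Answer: -739802266440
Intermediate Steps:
g(l) = 3*l*(13 + l) (g(l) = 3*(l*(l + 13)) = 3*(l*(13 + l)) = 3*l*(13 + l))
Z(h, V) = 255
w = 246330 (w = (23*(-119))*(3*(-10)*(13 - 10)) = -8211*(-10)*3 = -2737*(-90) = 246330)
(Z(2109, 999) - 1352475)*(300772 + w) = (255 - 1352475)*(300772 + 246330) = -1352220*547102 = -739802266440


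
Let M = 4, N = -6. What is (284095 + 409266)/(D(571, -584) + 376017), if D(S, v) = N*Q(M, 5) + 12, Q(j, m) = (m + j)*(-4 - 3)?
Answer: 693361/376407 ≈ 1.8421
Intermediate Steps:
Q(j, m) = -7*j - 7*m (Q(j, m) = (j + m)*(-7) = -7*j - 7*m)
D(S, v) = 390 (D(S, v) = -6*(-7*4 - 7*5) + 12 = -6*(-28 - 35) + 12 = -6*(-63) + 12 = 378 + 12 = 390)
(284095 + 409266)/(D(571, -584) + 376017) = (284095 + 409266)/(390 + 376017) = 693361/376407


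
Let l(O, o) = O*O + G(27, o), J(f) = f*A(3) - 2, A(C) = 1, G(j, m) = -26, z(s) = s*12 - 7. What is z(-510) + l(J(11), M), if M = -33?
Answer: -6072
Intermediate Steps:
z(s) = -7 + 12*s (z(s) = 12*s - 7 = -7 + 12*s)
J(f) = -2 + f (J(f) = f*1 - 2 = f - 2 = -2 + f)
l(O, o) = -26 + O² (l(O, o) = O*O - 26 = O² - 26 = -26 + O²)
z(-510) + l(J(11), M) = (-7 + 12*(-510)) + (-26 + (-2 + 11)²) = (-7 - 6120) + (-26 + 9²) = -6127 + (-26 + 81) = -6127 + 55 = -6072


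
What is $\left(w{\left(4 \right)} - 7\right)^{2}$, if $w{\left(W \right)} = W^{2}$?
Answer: $81$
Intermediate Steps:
$\left(w{\left(4 \right)} - 7\right)^{2} = \left(4^{2} - 7\right)^{2} = \left(16 - 7\right)^{2} = 9^{2} = 81$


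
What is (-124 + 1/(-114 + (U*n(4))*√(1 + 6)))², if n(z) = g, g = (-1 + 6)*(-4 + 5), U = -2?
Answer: 36329217716/2362369 - 3812045*√7/18898952 ≈ 15378.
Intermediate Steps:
g = 5 (g = 5*1 = 5)
n(z) = 5
(-124 + 1/(-114 + (U*n(4))*√(1 + 6)))² = (-124 + 1/(-114 + (-2*5)*√(1 + 6)))² = (-124 + 1/(-114 - 10*√7))²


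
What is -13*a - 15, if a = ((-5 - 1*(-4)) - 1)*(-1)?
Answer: -41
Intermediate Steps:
a = 2 (a = ((-5 + 4) - 1)*(-1) = (-1 - 1)*(-1) = -2*(-1) = 2)
-13*a - 15 = -13*2 - 15 = -26 - 15 = -41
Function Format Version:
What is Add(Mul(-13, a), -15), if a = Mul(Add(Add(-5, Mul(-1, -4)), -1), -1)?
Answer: -41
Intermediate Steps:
a = 2 (a = Mul(Add(Add(-5, 4), -1), -1) = Mul(Add(-1, -1), -1) = Mul(-2, -1) = 2)
Add(Mul(-13, a), -15) = Add(Mul(-13, 2), -15) = Add(-26, -15) = -41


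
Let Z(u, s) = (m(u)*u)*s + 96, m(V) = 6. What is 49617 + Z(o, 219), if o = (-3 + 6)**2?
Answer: 61539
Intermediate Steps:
o = 9 (o = 3**2 = 9)
Z(u, s) = 96 + 6*s*u (Z(u, s) = (6*u)*s + 96 = 6*s*u + 96 = 96 + 6*s*u)
49617 + Z(o, 219) = 49617 + (96 + 6*219*9) = 49617 + (96 + 11826) = 49617 + 11922 = 61539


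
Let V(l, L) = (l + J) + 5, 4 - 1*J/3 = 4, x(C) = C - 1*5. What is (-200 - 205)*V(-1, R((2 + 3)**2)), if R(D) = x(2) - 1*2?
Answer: -1620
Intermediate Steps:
x(C) = -5 + C (x(C) = C - 5 = -5 + C)
J = 0 (J = 12 - 3*4 = 12 - 12 = 0)
R(D) = -5 (R(D) = (-5 + 2) - 1*2 = -3 - 2 = -5)
V(l, L) = 5 + l (V(l, L) = (l + 0) + 5 = l + 5 = 5 + l)
(-200 - 205)*V(-1, R((2 + 3)**2)) = (-200 - 205)*(5 - 1) = -405*4 = -1620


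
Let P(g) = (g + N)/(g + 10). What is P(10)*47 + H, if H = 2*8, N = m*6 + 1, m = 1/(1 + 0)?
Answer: 1119/20 ≈ 55.950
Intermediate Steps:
m = 1 (m = 1/1 = 1)
N = 7 (N = 1*6 + 1 = 6 + 1 = 7)
P(g) = (7 + g)/(10 + g) (P(g) = (g + 7)/(g + 10) = (7 + g)/(10 + g))
H = 16
P(10)*47 + H = ((7 + 10)/(10 + 10))*47 + 16 = (17/20)*47 + 16 = 799/20 + 16 = 1119/20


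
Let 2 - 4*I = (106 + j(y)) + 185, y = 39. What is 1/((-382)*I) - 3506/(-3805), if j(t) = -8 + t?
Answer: 21429433/23256160 ≈ 0.92145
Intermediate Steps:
I = -80 (I = ½ - ((106 + (-8 + 39)) + 185)/4 = ½ - ((106 + 31) + 185)/4 = ½ - (137 + 185)/4 = ½ - ¼*322 = ½ - 161/2 = -80)
1/((-382)*I) - 3506/(-3805) = 1/(-382*(-80)) - 3506/(-3805) = -1/382*(-1/80) - 3506*(-1/3805) = 1/30560 + 3506/3805 = 21429433/23256160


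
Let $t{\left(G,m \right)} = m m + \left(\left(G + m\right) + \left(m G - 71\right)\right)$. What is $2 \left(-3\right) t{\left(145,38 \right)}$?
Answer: $-42396$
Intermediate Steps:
$t{\left(G,m \right)} = -71 + G + m + m^{2} + G m$ ($t{\left(G,m \right)} = m^{2} + \left(\left(G + m\right) + \left(G m - 71\right)\right) = m^{2} + \left(\left(G + m\right) + \left(-71 + G m\right)\right) = m^{2} + \left(-71 + G + m + G m\right) = -71 + G + m + m^{2} + G m$)
$2 \left(-3\right) t{\left(145,38 \right)} = 2 \left(-3\right) \left(-71 + 145 + 38 + 38^{2} + 145 \cdot 38\right) = - 6 \left(-71 + 145 + 38 + 1444 + 5510\right) = \left(-6\right) 7066 = -42396$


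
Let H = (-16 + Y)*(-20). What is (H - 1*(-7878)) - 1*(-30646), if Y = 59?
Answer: 37664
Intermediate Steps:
H = -860 (H = (-16 + 59)*(-20) = 43*(-20) = -860)
(H - 1*(-7878)) - 1*(-30646) = (-860 - 1*(-7878)) - 1*(-30646) = (-860 + 7878) + 30646 = 7018 + 30646 = 37664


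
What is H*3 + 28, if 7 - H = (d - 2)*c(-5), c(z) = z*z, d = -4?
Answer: 499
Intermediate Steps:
c(z) = z²
H = 157 (H = 7 - (-4 - 2)*(-5)² = 7 - (-6)*25 = 7 - 1*(-150) = 7 + 150 = 157)
H*3 + 28 = 157*3 + 28 = 471 + 28 = 499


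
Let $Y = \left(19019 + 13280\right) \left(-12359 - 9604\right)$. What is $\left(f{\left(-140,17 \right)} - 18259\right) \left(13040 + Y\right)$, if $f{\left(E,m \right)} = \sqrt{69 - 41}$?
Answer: $12952384949323 - 1418739794 \sqrt{7} \approx 1.2949 \cdot 10^{13}$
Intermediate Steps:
$f{\left(E,m \right)} = 2 \sqrt{7}$ ($f{\left(E,m \right)} = \sqrt{28} = 2 \sqrt{7}$)
$Y = -709382937$ ($Y = 32299 \left(-21963\right) = -709382937$)
$\left(f{\left(-140,17 \right)} - 18259\right) \left(13040 + Y\right) = \left(2 \sqrt{7} - 18259\right) \left(13040 - 709382937\right) = \left(-18259 + 2 \sqrt{7}\right) \left(-709369897\right) = 12952384949323 - 1418739794 \sqrt{7}$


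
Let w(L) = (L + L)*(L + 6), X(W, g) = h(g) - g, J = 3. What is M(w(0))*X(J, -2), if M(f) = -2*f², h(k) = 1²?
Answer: 0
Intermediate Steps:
h(k) = 1
X(W, g) = 1 - g
w(L) = 2*L*(6 + L) (w(L) = (2*L)*(6 + L) = 2*L*(6 + L))
M(w(0))*X(J, -2) = (-2*(2*0*(6 + 0))²)*(1 - 1*(-2)) = (-2*(2*0*6)²)*(1 + 2) = -2*0²*3 = -2*0*3 = 0*3 = 0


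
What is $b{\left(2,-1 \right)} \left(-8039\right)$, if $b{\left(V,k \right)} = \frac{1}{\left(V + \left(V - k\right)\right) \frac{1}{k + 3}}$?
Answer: $- \frac{16078}{5} \approx -3215.6$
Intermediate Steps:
$b{\left(V,k \right)} = \frac{3 + k}{- k + 2 V}$ ($b{\left(V,k \right)} = \frac{1}{\left(- k + 2 V\right) \frac{1}{3 + k}} = \frac{1}{\frac{1}{3 + k} \left(- k + 2 V\right)} = \frac{3 + k}{- k + 2 V}$)
$b{\left(2,-1 \right)} \left(-8039\right) = \frac{3 - 1}{\left(-1\right) \left(-1\right) + 2 \cdot 2} \left(-8039\right) = \frac{1}{1 + 4} \cdot 2 \left(-8039\right) = \frac{1}{5} \cdot 2 \left(-8039\right) = \frac{2}{5} \left(-8039\right) = - \frac{16078}{5}$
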